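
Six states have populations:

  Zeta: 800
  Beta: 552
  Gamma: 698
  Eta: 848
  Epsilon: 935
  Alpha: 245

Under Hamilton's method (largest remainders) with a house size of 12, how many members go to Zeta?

The standard divisor is 4078/12 ≈ 339.833.
Standard quotas: Zeta 2.354, Beta 1.624, Gamma 2.054, Eta 2.495, Epsilon 2.751, Alpha 0.721.
Lower quotas: Zeta 2, Beta 1, Gamma 2, Eta 2, Epsilon 2, Alpha 0 (sum 9, leaving 3 seats).
Remainders in descending order: Epsilon 0.751, Alpha 0.721, Beta 0.624, Eta 0.495, Zeta 0.354, Gamma 0.054.
Largest remainders: Epsilon, Alpha, Beta receive the extra seats.
Zeta receives 2.

2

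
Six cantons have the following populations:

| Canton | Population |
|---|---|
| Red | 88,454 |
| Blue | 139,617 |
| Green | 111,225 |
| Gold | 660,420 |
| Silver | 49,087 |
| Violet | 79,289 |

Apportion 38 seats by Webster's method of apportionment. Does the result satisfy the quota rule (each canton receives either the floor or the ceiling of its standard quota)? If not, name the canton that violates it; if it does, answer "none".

Standard quotas: Red 2.980, Blue 4.703, Green 3.747, Gold 22.246, Silver 1.654, Violet 2.671.
Webster allocation: Red 3, Blue 5, Green 4, Gold 21, Silver 2, Violet 3.
Gold has quota 22.246 (lower 22, upper 23) but receives 21 — outside the quota interval.

Gold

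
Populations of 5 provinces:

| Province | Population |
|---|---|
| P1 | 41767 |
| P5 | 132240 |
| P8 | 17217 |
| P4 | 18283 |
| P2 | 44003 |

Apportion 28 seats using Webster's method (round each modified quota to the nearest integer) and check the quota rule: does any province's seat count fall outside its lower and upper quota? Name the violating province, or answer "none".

Standard quotas: P1 4.613, P5 14.606, P8 1.902, P4 2.019, P2 4.860.
Webster allocation: P1 5, P5 14, P8 2, P4 2, P2 5.
Every allocation lies between the lower and upper quota.

none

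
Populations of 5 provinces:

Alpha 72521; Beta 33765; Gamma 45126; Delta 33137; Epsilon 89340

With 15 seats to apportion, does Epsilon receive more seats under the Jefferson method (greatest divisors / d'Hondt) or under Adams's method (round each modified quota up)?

Jefferson: Alpha 4, Beta 2, Gamma 2, Delta 2, Epsilon 5.
Adams: Alpha 4, Beta 2, Gamma 3, Delta 2, Epsilon 4.
Epsilon gets 5 under Jefferson and 4 under Adams.

Jefferson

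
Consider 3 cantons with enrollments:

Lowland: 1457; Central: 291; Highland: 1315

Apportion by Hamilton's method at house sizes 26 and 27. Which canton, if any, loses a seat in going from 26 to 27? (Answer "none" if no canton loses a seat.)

At 26 seats: Lowland 12, Central 3, Highland 11.
At 27 seats: Lowland 13, Central 2, Highland 12.
Central drops from 3 to 2.

Central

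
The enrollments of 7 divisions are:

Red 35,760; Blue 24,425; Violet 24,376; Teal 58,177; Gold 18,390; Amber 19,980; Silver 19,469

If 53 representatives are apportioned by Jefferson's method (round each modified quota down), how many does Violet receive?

Standard divisor 200577/53 ≈ 3784.472; standard quotas: Red 9.449, Blue 6.454, Violet 6.441, Teal 15.373, Gold 4.859, Amber 5.279, Silver 5.144.
Rounding down gives 9, 6, 6, 15, 4, 5, 5 = 50 seats, so the divisor must be adjusted.
With modified divisor 3500: modified quotas Red 10.217, Blue 6.979, Violet 6.965, Teal 16.622, Gold 5.254, Amber 5.709, Silver 5.563.
Rounding down: Red 10, Blue 6, Violet 6, Teal 16, Gold 5, Amber 5, Silver 5 (total 53).
Violet receives 6.

6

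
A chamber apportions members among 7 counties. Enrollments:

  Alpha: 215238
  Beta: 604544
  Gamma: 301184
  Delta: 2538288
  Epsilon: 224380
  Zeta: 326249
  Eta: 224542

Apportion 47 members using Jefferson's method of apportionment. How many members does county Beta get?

6

Standard divisor 4434425/47 ≈ 94349.468; standard quotas: Alpha 2.281, Beta 6.407, Gamma 3.192, Delta 26.903, Epsilon 2.378, Zeta 3.458, Eta 2.380.
Rounding down gives 2, 6, 3, 26, 2, 3, 2 = 44 seats, so the divisor must be adjusted.
With modified divisor 86900: modified quotas Alpha 2.477, Beta 6.957, Gamma 3.466, Delta 29.209, Epsilon 2.582, Zeta 3.754, Eta 2.584.
Rounding down: Alpha 2, Beta 6, Gamma 3, Delta 29, Epsilon 2, Zeta 3, Eta 2 (total 47).
Beta receives 6.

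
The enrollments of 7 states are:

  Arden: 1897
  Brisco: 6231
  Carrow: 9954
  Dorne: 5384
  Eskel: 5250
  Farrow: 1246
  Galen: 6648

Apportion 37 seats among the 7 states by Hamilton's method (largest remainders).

The standard divisor is 36610/37 ≈ 989.459.
Standard quotas: Arden 1.9172, Brisco 6.2974, Carrow 10.0600, Dorne 5.4414, Eskel 5.3059, Farrow 1.2593, Galen 6.7188.
Lower quotas: Arden 1, Brisco 6, Carrow 10, Dorne 5, Eskel 5, Farrow 1, Galen 6 (sum 34, leaving 3 seats).
Remainders in descending order: Arden 0.9172, Galen 0.7188, Dorne 0.4414, Eskel 0.3059, Brisco 0.2974, Farrow 0.2593, Carrow 0.0600.
Largest remainders: Arden, Galen, Dorne receive the extra seats.

Arden 2, Brisco 6, Carrow 10, Dorne 6, Eskel 5, Farrow 1, Galen 7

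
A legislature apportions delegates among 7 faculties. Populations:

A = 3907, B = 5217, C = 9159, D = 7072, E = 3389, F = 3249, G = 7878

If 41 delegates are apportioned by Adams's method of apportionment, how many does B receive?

5

Standard divisor 39871/41 ≈ 972.463; standard quotas: A 4.018, B 5.365, C 9.418, D 7.272, E 3.485, F 3.341, G 8.101.
Rounding up gives 5, 6, 10, 8, 4, 4, 9 = 46 seats, so the divisor must be adjusted.
With modified divisor 1060: modified quotas A 3.686, B 4.922, C 8.641, D 6.672, E 3.197, F 3.065, G 7.432.
Rounding up: A 4, B 5, C 9, D 7, E 4, F 4, G 8 (total 41).
B receives 5.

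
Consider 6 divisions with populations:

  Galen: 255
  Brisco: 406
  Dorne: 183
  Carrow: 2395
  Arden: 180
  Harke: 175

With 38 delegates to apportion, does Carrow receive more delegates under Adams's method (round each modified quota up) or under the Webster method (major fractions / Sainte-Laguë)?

Adams: Galen 3, Brisco 5, Dorne 2, Carrow 24, Arden 2, Harke 2.
Webster: Galen 3, Brisco 4, Dorne 2, Carrow 25, Arden 2, Harke 2.
Carrow gets 24 under Adams and 25 under Webster.

Webster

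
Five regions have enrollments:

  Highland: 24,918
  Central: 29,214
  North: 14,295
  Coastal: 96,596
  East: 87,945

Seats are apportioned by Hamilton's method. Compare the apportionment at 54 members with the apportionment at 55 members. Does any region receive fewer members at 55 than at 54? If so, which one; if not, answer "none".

none

At 54 seats: Highland 5, Central 6, North 3, Coastal 21, East 19.
At 55 seats: Highland 6, Central 6, North 3, Coastal 21, East 19.
No region's allocation decreased.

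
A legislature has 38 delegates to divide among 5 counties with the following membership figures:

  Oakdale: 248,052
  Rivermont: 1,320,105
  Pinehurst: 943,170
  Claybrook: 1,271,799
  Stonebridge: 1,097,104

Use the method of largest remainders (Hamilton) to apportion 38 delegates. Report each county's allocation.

The standard divisor is 4880230/38 ≈ 128427.105.
Standard quotas: Oakdale 1.9315, Rivermont 10.2790, Pinehurst 7.3440, Claybrook 9.9029, Stonebridge 8.5426.
Lower quotas: Oakdale 1, Rivermont 10, Pinehurst 7, Claybrook 9, Stonebridge 8 (sum 35, leaving 3 seats).
Remainders in descending order: Oakdale 0.9315, Claybrook 0.9029, Stonebridge 0.5426, Pinehurst 0.3440, Rivermont 0.2790.
Largest remainders: Oakdale, Claybrook, Stonebridge receive the extra seats.

Oakdale 2, Rivermont 10, Pinehurst 7, Claybrook 10, Stonebridge 9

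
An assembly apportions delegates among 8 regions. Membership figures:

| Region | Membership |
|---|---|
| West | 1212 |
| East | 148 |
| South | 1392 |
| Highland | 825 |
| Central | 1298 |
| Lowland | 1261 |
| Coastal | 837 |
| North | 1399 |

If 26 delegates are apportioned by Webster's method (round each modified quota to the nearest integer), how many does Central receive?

Standard divisor 8372/26 ≈ 322; standard quotas: West 3.764, East 0.460, South 4.323, Highland 2.562, Central 4.031, Lowland 3.916, Coastal 2.599, North 4.345.
Rounding to the nearest integer gives West 4, East 0, South 4, Highland 3, Central 4, Lowland 4, Coastal 3, North 4 — total 26, matching the house size, so no adjustment is needed.
Central receives 4.

4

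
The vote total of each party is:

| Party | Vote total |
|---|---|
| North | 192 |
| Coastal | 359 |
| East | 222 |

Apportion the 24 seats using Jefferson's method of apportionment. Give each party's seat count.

Standard divisor 773/24 ≈ 32.208; standard quotas: North 5.961, Coastal 11.146, East 6.893.
Rounding down gives 5, 11, 6 = 22 seats, so the divisor must be adjusted.
With modified divisor 30: modified quotas North 6.400, Coastal 11.967, East 7.400.
Rounding down: North 6, Coastal 11, East 7 (total 24).

North: 6, Coastal: 11, East: 7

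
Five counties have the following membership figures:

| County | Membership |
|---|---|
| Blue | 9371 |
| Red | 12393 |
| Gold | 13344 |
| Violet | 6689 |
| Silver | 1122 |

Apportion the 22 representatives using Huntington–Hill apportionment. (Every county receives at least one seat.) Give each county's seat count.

With divisor 1995: modified quotas Blue 4.697, Red 6.212, Gold 6.689, Violet 3.353, Silver 0.562.
Geometric-mean thresholds: Blue √(4·5)=4.472, Red √(6·7)=6.481, Gold √(6·7)=6.481, Violet √(3·4)=3.464, Silver (min 1).
Each quota rounded against its threshold gives Blue 5, Red 6, Gold 7, Violet 3, Silver 1 (total 22).

Blue 5, Red 6, Gold 7, Violet 3, Silver 1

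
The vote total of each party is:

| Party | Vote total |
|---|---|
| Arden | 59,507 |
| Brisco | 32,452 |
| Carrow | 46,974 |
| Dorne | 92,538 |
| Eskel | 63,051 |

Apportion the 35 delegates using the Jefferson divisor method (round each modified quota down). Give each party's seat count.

Standard divisor 294522/35 ≈ 8414.914; standard quotas: Arden 7.072, Brisco 3.856, Carrow 5.582, Dorne 10.997, Eskel 7.493.
Rounding down gives 7, 3, 5, 10, 7 = 32 seats, so the divisor must be adjusted.
With modified divisor 7860: modified quotas Arden 7.571, Brisco 4.129, Carrow 5.976, Dorne 11.773, Eskel 8.022.
Rounding down: Arden 7, Brisco 4, Carrow 5, Dorne 11, Eskel 8 (total 35).

Arden 7, Brisco 4, Carrow 5, Dorne 11, Eskel 8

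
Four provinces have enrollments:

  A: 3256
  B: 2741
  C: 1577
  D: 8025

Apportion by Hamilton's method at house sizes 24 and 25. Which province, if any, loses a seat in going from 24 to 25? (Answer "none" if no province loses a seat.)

none

At 24 seats: A 5, B 4, C 3, D 12.
At 25 seats: A 5, B 4, C 3, D 13.
No province's allocation decreased.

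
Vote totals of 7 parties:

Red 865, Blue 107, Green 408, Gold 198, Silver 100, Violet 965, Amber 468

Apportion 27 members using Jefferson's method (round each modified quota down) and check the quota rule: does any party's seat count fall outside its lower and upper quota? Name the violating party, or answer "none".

Standard quotas: Red 7.507, Blue 0.929, Green 3.541, Gold 1.718, Silver 0.868, Violet 8.375, Amber 4.062.
Jefferson allocation: Red 8, Blue 1, Green 4, Gold 1, Silver 0, Violet 9, Amber 4.
Every allocation lies between the lower and upper quota.

none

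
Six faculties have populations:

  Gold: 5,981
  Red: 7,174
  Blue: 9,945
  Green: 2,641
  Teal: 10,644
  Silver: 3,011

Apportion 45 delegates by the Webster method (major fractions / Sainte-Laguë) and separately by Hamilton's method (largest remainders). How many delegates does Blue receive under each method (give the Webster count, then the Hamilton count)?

Webster: Gold 7, Red 8, Blue 12, Green 3, Teal 12, Silver 3.
Hamilton: Gold 7, Red 8, Blue 11, Green 3, Teal 12, Silver 4.
Blue gets 12 under Webster and 11 under Hamilton.

12 and 11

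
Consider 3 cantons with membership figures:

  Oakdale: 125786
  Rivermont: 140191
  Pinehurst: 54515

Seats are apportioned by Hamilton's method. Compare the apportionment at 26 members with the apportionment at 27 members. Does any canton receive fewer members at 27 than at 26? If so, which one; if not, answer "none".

At 26 seats: Oakdale 10, Rivermont 11, Pinehurst 5.
At 27 seats: Oakdale 11, Rivermont 12, Pinehurst 4.
Pinehurst drops from 5 to 4.

Pinehurst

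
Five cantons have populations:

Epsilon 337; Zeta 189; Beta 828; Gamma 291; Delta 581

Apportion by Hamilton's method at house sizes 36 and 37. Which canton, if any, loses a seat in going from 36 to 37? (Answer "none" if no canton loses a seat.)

Epsilon

At 36 seats: Epsilon 6, Zeta 3, Beta 13, Gamma 5, Delta 9.
At 37 seats: Epsilon 5, Zeta 3, Beta 14, Gamma 5, Delta 10.
Epsilon drops from 6 to 5.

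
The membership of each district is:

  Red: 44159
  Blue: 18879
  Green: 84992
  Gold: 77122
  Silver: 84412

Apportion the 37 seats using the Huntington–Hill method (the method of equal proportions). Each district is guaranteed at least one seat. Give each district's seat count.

With divisor 8117: modified quotas Red 5.440, Blue 2.326, Green 10.471, Gold 9.501, Silver 10.399.
Geometric-mean thresholds: Red √(5·6)=5.477, Blue √(2·3)=2.449, Green √(10·11)=10.488, Gold √(9·10)=9.487, Silver √(10·11)=10.488.
Each quota rounded against its threshold gives Red 5, Blue 2, Green 10, Gold 10, Silver 10 (total 37).

Red 5, Blue 2, Green 10, Gold 10, Silver 10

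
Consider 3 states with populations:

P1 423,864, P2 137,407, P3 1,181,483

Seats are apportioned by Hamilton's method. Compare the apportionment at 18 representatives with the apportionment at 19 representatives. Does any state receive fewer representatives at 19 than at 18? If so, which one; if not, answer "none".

P2

At 18 seats: P1 4, P2 2, P3 12.
At 19 seats: P1 5, P2 1, P3 13.
P2 drops from 2 to 1.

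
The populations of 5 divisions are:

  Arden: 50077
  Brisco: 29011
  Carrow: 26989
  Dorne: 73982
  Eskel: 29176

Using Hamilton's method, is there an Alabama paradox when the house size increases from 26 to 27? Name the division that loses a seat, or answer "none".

At 26 seats: Arden 6, Brisco 4, Carrow 3, Dorne 9, Eskel 4.
At 27 seats: Arden 6, Brisco 4, Carrow 3, Dorne 10, Eskel 4.
No division's allocation decreased.

none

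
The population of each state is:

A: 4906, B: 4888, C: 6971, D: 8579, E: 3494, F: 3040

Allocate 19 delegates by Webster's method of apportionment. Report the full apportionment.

A: 3; B: 3; C: 4; D: 5; E: 2; F: 2

Standard divisor 31878/19 ≈ 1677.789; standard quotas: A 2.924, B 2.913, C 4.155, D 5.113, E 2.083, F 1.812.
Rounding to the nearest integer gives A 3, B 3, C 4, D 5, E 2, F 2 — total 19, matching the house size, so no adjustment is needed.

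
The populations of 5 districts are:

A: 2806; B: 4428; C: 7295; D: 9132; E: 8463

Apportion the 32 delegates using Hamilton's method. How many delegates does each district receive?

A 3, B 4, C 7, D 9, E 9

The standard divisor is 32124/32 ≈ 1003.875.
Standard quotas: A 2.7952, B 4.4109, C 7.2668, D 9.0968, E 8.4303.
Lower quotas: A 2, B 4, C 7, D 9, E 8 (sum 30, leaving 2 seats).
Remainders in descending order: A 0.7952, E 0.4303, B 0.4109, C 0.2668, D 0.0968.
The surplus seats go to A, E.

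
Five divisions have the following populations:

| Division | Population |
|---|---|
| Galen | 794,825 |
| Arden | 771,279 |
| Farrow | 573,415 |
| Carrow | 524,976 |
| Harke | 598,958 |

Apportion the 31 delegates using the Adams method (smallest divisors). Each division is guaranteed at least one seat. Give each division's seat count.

Galen 7, Arden 7, Farrow 6, Carrow 5, Harke 6

Standard divisor 3263453/31 ≈ 105272.677; standard quotas: Galen 7.550, Arden 7.326, Farrow 5.447, Carrow 4.987, Harke 5.690.
Rounding up gives 8, 8, 6, 5, 6 = 33 seats, so the divisor must be adjusted.
With modified divisor 114100: modified quotas Galen 6.966, Arden 6.760, Farrow 5.026, Carrow 4.601, Harke 5.249.
Rounding up: Galen 7, Arden 7, Farrow 6, Carrow 5, Harke 6 (total 31).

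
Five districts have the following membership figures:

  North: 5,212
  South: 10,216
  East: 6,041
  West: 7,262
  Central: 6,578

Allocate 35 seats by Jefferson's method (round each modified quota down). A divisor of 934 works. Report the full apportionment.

North 5, South 10, East 6, West 7, Central 7

With modified divisor 934: modified quotas North 5.580, South 10.938, East 6.468, West 7.775, Central 7.043.
Rounding down: North 5, South 10, East 6, West 7, Central 7 (total 35).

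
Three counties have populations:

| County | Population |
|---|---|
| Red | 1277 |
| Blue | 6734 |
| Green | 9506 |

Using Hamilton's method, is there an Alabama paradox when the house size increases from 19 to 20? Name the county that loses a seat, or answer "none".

Red

At 19 seats: Red 2, Blue 7, Green 10.
At 20 seats: Red 1, Blue 8, Green 11.
Red drops from 2 to 1.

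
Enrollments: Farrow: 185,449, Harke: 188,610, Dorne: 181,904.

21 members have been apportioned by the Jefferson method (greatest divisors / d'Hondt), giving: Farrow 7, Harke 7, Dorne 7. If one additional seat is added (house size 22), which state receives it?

Priority for the next seat is population ÷ (current seats + 1).
Priorities: Farrow 23181.125, Harke 23576.250, Dorne 22738.000.
Highest priority: Harke.

Harke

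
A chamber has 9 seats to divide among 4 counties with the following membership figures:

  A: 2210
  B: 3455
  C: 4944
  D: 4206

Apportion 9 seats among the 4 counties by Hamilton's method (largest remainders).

The standard divisor is 14815/9 ≈ 1646.111.
Standard quotas: A 1.343, B 2.099, C 3.003, D 2.555.
Lower quotas: A 1, B 2, C 3, D 2 (sum 8, leaving 1 seat).
Remainders in descending order: D 0.555, A 0.343, B 0.099, C 0.003.
The surplus seat goes to D.

A 1, B 2, C 3, D 3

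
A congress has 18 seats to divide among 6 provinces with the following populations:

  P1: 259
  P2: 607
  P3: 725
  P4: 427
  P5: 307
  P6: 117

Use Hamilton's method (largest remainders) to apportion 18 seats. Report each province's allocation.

P1 2, P2 5, P3 5, P4 3, P5 2, P6 1

Standard divisor: 2442 ÷ 18 ≈ 135.667.
Standard quotas: P1 1.909, P2 4.474, P3 5.344, P4 3.147, P5 2.263, P6 0.862.
Lower quotas: P1 1, P2 4, P3 5, P4 3, P5 2, P6 0 (sum 15, leaving 3 seats).
Remainders in descending order: P1 0.909, P6 0.862, P2 0.474, P3 0.344, P5 0.263, P4 0.147.
Largest remainders: P1, P6, P2 receive the extra seats.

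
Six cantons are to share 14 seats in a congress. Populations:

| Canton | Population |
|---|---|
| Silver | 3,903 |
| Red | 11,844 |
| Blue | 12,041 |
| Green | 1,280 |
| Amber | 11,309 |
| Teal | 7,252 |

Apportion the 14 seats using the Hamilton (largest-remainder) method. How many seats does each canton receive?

Silver=1, Red=4, Blue=4, Green=0, Amber=3, Teal=2

Total 47629; standard divisor 47629/14 ≈ 3402.071.
Standard quotas: Silver 1.1472, Red 3.4814, Blue 3.5393, Green 0.3762, Amber 3.3242, Teal 2.1316.
Lower quotas: Silver 1, Red 3, Blue 3, Green 0, Amber 3, Teal 2 (sum 12, leaving 2 seats).
Remainders in descending order: Blue 0.5393, Red 0.4814, Green 0.3762, Amber 0.3242, Silver 0.1472, Teal 0.1316.
Largest remainders: Blue, Red receive the extra seats.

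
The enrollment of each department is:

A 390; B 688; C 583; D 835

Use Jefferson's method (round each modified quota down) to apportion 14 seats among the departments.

A 2, B 4, C 3, D 5

Standard divisor 2496/14 ≈ 178.286; standard quotas: A 2.188, B 3.859, C 3.270, D 4.683.
Rounding down gives 2, 3, 3, 4 = 12 seats, so the divisor must be adjusted.
With modified divisor 160: modified quotas A 2.438, B 4.300, C 3.644, D 5.219.
Rounding down: A 2, B 4, C 3, D 5 (total 14).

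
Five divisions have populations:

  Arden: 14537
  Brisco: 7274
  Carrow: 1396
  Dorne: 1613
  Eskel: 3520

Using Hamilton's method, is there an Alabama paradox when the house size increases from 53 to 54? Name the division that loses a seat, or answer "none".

Carrow

At 53 seats: Arden 27, Brisco 14, Carrow 3, Dorne 3, Eskel 6.
At 54 seats: Arden 28, Brisco 14, Carrow 2, Dorne 3, Eskel 7.
Carrow drops from 3 to 2.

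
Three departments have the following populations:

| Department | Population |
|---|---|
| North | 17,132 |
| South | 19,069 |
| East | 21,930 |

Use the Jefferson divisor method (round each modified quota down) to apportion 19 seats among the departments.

Standard divisor 58131/19 ≈ 3059.526; standard quotas: North 5.600, South 6.233, East 7.168.
Rounding down gives 5, 6, 7 = 18 seats, so the divisor must be adjusted.
With modified divisor 2800: modified quotas North 6.119, South 6.810, East 7.832.
Rounding down: North 6, South 6, East 7 (total 19).

North: 6; South: 6; East: 7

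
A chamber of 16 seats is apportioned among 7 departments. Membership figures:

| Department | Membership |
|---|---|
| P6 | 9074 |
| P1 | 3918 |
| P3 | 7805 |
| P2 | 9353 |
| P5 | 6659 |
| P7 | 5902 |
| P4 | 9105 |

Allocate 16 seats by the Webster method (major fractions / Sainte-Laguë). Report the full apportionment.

P6=3, P1=1, P3=2, P2=3, P5=2, P7=2, P4=3

Standard divisor 51816/16 ≈ 3238.5; standard quotas: P6 2.802, P1 1.210, P3 2.410, P2 2.888, P5 2.056, P7 1.822, P4 2.811.
Rounding to the nearest integer gives P6 3, P1 1, P3 2, P2 3, P5 2, P7 2, P4 3 — total 16, matching the house size, so no adjustment is needed.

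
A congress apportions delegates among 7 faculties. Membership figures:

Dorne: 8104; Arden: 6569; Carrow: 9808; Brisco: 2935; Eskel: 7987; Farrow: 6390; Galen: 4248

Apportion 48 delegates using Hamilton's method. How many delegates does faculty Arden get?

Total 46041; standard divisor 46041/48 ≈ 959.188.
Standard quotas: Dorne 8.4488, Arden 6.8485, Carrow 10.2253, Brisco 3.0599, Eskel 8.3268, Farrow 6.6619, Galen 4.4287.
Lower quotas: Dorne 8, Arden 6, Carrow 10, Brisco 3, Eskel 8, Farrow 6, Galen 4 (sum 45, leaving 3 seats).
Remainders in descending order: Arden 0.8485, Farrow 0.6619, Dorne 0.4488, Galen 0.4287, Eskel 0.3268, Carrow 0.2253, Brisco 0.0599.
Largest remainders: Arden, Farrow, Dorne receive the extra seats.
Arden receives 7.

7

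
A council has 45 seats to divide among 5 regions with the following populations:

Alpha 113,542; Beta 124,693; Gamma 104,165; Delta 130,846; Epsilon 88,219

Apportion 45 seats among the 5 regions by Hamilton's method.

Total 561465; standard divisor 561465/45 = 12477.
Standard quotas: Alpha 9.1001, Beta 9.9938, Gamma 8.3486, Delta 10.4870, Epsilon 7.0705.
Lower quotas: Alpha 9, Beta 9, Gamma 8, Delta 10, Epsilon 7 (sum 43, leaving 2 seats).
Remainders in descending order: Beta 0.9938, Delta 0.4870, Gamma 0.3486, Alpha 0.1001, Epsilon 0.0705.
Largest remainders: Beta, Delta receive the extra seats.

Alpha 9, Beta 10, Gamma 8, Delta 11, Epsilon 7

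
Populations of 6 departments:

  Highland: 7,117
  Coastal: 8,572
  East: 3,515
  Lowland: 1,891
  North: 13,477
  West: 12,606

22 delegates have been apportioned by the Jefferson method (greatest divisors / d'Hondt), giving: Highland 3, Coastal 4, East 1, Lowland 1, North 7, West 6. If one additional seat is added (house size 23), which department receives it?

West

Priority for the next seat is population ÷ (current seats + 1).
Priorities: Highland 1779.250, Coastal 1714.400, East 1757.500, Lowland 945.500, North 1684.625, West 1800.857.
Highest priority: West.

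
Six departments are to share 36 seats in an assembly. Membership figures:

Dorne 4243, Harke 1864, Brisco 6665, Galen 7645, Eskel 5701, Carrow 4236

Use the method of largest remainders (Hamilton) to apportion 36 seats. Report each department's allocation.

Dorne 5, Harke 2, Brisco 8, Galen 9, Eskel 7, Carrow 5

Standard divisor: 30354 ÷ 36 ≈ 843.167.
Standard quotas: Dorne 5.0322, Harke 2.2107, Brisco 7.9047, Galen 9.0670, Eskel 6.7614, Carrow 5.0239.
Lower quotas: Dorne 5, Harke 2, Brisco 7, Galen 9, Eskel 6, Carrow 5 (sum 34, leaving 2 seats).
Remainders in descending order: Brisco 0.9047, Eskel 0.7614, Harke 0.2107, Galen 0.0670, Dorne 0.0322, Carrow 0.0239.
Largest remainders: Brisco, Eskel receive the extra seats.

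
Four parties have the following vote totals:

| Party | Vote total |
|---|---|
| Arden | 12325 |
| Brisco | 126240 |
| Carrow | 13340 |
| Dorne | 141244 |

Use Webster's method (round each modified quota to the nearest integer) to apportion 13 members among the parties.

Standard divisor 293149/13 ≈ 22549.923; standard quotas: Arden 0.547, Brisco 5.598, Carrow 0.592, Dorne 6.264.
Rounding to the nearest integer gives 1, 6, 1, 6 = 14 seats, so the divisor must be adjusted.
With modified divisor 23461.9: modified quotas Arden 0.525, Brisco 5.381, Carrow 0.569, Dorne 6.020.
Rounding to the nearest integer: Arden 1, Brisco 5, Carrow 1, Dorne 6 (total 13).

Arden: 1; Brisco: 5; Carrow: 1; Dorne: 6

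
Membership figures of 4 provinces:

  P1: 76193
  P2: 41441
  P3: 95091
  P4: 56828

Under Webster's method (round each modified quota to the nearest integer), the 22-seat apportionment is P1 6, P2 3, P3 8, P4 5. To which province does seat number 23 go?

Priority for the next seat is population ÷ (current seats + 0.5).
Priorities: P1 11722.000, P2 11840.286, P3 11187.176, P4 10332.364.
Highest priority: P2.

P2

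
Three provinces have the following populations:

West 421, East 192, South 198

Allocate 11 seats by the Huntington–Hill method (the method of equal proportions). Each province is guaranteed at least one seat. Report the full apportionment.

With divisor 78: modified quotas West 5.397, East 2.462, South 2.538.
Geometric-mean thresholds: West √(5·6)=5.477, East √(2·3)=2.449, South √(2·3)=2.449.
Each quota rounded against its threshold gives West 5, East 3, South 3 (total 11).

West 5, East 3, South 3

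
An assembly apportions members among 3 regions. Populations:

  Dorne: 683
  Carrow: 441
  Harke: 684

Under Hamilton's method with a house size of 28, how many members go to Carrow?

The standard divisor is 1808/28 ≈ 64.571.
Standard quotas: Dorne 10.577, Carrow 6.830, Harke 10.593.
Lower quotas: Dorne 10, Carrow 6, Harke 10 (sum 26, leaving 2 seats).
Remainders in descending order: Carrow 0.830, Harke 0.593, Dorne 0.577.
The surplus seats go to Carrow, Harke.
Carrow receives 7.

7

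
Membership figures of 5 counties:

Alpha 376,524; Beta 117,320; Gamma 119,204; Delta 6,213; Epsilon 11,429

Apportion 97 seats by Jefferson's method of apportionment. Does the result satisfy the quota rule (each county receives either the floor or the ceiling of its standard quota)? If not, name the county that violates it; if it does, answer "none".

Standard quotas: Alpha 57.909, Beta 18.044, Gamma 18.334, Delta 0.956, Epsilon 1.758.
Jefferson allocation: Alpha 60, Beta 18, Gamma 18, Delta 0, Epsilon 1.
Alpha has quota 57.909 (lower 57, upper 58) but receives 60 — outside the quota interval.

Alpha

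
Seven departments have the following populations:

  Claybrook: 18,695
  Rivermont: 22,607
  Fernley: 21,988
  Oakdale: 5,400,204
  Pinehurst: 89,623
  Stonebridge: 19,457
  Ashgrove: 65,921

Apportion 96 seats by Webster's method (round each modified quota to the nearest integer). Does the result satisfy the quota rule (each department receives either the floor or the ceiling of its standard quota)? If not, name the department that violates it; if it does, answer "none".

Standard quotas: Claybrook 0.318, Rivermont 0.385, Fernley 0.374, Oakdale 91.943, Pinehurst 1.526, Stonebridge 0.331, Ashgrove 1.122.
Webster allocation: Claybrook 0, Rivermont 0, Fernley 0, Oakdale 93, Pinehurst 2, Stonebridge 0, Ashgrove 1.
Oakdale has quota 91.943 (lower 91, upper 92) but receives 93 — outside the quota interval.

Oakdale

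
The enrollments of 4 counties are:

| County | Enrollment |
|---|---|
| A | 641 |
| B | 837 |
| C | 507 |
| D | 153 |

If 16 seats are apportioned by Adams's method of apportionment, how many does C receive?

4

Standard divisor 2138/16 ≈ 133.625; standard quotas: A 4.797, B 6.264, C 3.794, D 1.145.
Rounding up gives 5, 7, 4, 2 = 18 seats, so the divisor must be adjusted.
With modified divisor 157: modified quotas A 4.083, B 5.331, C 3.229, D 0.975.
Rounding up: A 5, B 6, C 4, D 1 (total 16).
C receives 4.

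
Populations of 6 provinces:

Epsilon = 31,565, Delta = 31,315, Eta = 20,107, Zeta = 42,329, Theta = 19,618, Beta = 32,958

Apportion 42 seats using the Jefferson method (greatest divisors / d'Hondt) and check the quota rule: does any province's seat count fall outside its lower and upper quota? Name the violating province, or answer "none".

none

Standard quotas: Epsilon 7.452, Delta 7.393, Eta 4.747, Zeta 9.994, Theta 4.632, Beta 7.781.
Jefferson allocation: Epsilon 8, Delta 7, Eta 5, Zeta 10, Theta 4, Beta 8.
Every allocation lies between the lower and upper quota.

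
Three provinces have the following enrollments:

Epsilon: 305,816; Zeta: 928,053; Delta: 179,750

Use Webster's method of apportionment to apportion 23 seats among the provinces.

Standard divisor 1413619/23 ≈ 61461.696; standard quotas: Epsilon 4.976, Zeta 15.100, Delta 2.925.
Rounding to the nearest integer gives Epsilon 5, Zeta 15, Delta 3 — total 23, matching the house size, so no adjustment is needed.

Epsilon 5, Zeta 15, Delta 3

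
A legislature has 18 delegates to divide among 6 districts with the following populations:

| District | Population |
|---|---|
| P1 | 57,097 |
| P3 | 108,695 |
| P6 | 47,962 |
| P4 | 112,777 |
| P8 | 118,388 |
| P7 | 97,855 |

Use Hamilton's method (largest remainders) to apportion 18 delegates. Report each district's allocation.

P1: 2, P3: 4, P6: 1, P4: 4, P8: 4, P7: 3

The standard divisor is 542774/18 ≈ 30154.111.
Standard quotas: P1 1.8935, P3 3.6046, P6 1.5906, P4 3.7400, P8 3.9261, P7 3.2452.
Lower quotas: P1 1, P3 3, P6 1, P4 3, P8 3, P7 3 (sum 14, leaving 4 seats).
Remainders in descending order: P8 0.9261, P1 0.8935, P4 0.7400, P3 0.6046, P6 0.5906, P7 0.2452.
The surplus seats go to P8, P1, P4, P3.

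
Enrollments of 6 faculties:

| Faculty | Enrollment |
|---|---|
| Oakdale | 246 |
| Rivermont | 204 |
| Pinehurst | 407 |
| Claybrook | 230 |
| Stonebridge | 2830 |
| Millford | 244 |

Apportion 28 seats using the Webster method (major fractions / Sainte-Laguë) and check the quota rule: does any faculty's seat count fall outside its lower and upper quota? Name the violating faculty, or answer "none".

Standard quotas: Oakdale 1.655, Rivermont 1.373, Pinehurst 2.739, Claybrook 1.548, Stonebridge 19.043, Millford 1.642.
Webster allocation: Oakdale 2, Rivermont 1, Pinehurst 3, Claybrook 2, Stonebridge 18, Millford 2.
Stonebridge has quota 19.043 (lower 19, upper 20) but receives 18 — outside the quota interval.

Stonebridge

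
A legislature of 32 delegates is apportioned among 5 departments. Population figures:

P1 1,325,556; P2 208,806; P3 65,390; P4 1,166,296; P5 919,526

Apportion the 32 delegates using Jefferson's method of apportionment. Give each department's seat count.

P1 12, P2 1, P3 0, P4 11, P5 8

Standard divisor 3685574/32 ≈ 115174.188; standard quotas: P1 11.509, P2 1.813, P3 0.568, P4 10.126, P5 7.984.
Rounding down gives 11, 1, 0, 10, 7 = 29 seats, so the divisor must be adjusted.
With modified divisor 105540: modified quotas P1 12.560, P2 1.978, P3 0.620, P4 11.051, P5 8.713.
Rounding down: P1 12, P2 1, P3 0, P4 11, P5 8 (total 32).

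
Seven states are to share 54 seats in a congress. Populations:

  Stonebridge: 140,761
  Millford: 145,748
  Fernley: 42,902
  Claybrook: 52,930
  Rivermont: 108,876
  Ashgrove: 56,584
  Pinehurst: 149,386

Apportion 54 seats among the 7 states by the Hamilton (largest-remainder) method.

The standard divisor is 697187/54 ≈ 12910.87.
Standard quotas: Stonebridge 10.9025, Millford 11.2888, Fernley 3.3229, Claybrook 4.0996, Rivermont 8.4329, Ashgrove 4.3827, Pinehurst 11.5706.
Lower quotas: Stonebridge 10, Millford 11, Fernley 3, Claybrook 4, Rivermont 8, Ashgrove 4, Pinehurst 11 (sum 51, leaving 3 seats).
Remainders in descending order: Stonebridge 0.9025, Pinehurst 0.5706, Rivermont 0.4329, Ashgrove 0.3827, Fernley 0.3229, Millford 0.2888, Claybrook 0.0996.
The surplus seats go to Stonebridge, Pinehurst, Rivermont.

Stonebridge 11; Millford 11; Fernley 3; Claybrook 4; Rivermont 9; Ashgrove 4; Pinehurst 12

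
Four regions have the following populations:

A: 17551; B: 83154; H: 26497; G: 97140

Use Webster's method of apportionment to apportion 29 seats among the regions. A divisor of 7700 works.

With modified divisor 7700: modified quotas A 2.279, B 10.799, H 3.441, G 12.616.
Rounding to the nearest integer: A 2, B 11, H 3, G 13 (total 29).

A=2, B=11, H=3, G=13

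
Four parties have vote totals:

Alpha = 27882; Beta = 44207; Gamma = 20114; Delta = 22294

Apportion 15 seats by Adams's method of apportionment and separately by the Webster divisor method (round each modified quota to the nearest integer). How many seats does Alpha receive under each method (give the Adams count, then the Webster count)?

Adams: Alpha 4, Beta 5, Gamma 3, Delta 3.
Webster: Alpha 3, Beta 6, Gamma 3, Delta 3.
Alpha gets 4 under Adams and 3 under Webster.

4 and 3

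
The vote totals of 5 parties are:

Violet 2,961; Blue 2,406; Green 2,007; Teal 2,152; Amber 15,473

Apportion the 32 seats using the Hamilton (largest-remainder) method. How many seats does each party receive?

Total 24999; standard divisor 24999/32 ≈ 781.219.
Standard quotas: Violet 3.7902, Blue 3.0798, Green 2.5691, Teal 2.7547, Amber 19.8062.
Lower quotas: Violet 3, Blue 3, Green 2, Teal 2, Amber 19 (sum 29, leaving 3 seats).
Remainders in descending order: Amber 0.8062, Violet 0.7902, Teal 0.7547, Green 0.5691, Blue 0.0798.
Largest remainders: Amber, Violet, Teal receive the extra seats.

Violet: 4; Blue: 3; Green: 2; Teal: 3; Amber: 20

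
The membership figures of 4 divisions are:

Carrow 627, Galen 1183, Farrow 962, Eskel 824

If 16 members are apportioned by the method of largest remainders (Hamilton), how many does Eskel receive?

4

The standard divisor is 3596/16 ≈ 224.75.
Standard quotas: Carrow 2.790, Galen 5.264, Farrow 4.280, Eskel 3.666.
Lower quotas: Carrow 2, Galen 5, Farrow 4, Eskel 3 (sum 14, leaving 2 seats).
Remainders in descending order: Carrow 0.790, Eskel 0.666, Farrow 0.280, Galen 0.264.
The surplus seats go to Carrow, Eskel.
Eskel receives 4.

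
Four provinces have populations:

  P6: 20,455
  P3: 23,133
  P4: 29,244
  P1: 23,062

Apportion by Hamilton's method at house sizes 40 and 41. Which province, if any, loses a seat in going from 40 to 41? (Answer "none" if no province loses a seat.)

none

At 40 seats: P6 8, P3 10, P4 12, P1 10.
At 41 seats: P6 9, P3 10, P4 12, P1 10.
No province's allocation decreased.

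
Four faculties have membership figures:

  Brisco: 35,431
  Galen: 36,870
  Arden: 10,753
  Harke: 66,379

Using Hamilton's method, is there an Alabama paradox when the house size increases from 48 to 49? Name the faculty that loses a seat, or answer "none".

At 48 seats: Brisco 11, Galen 12, Arden 4, Harke 21.
At 49 seats: Brisco 12, Galen 12, Arden 3, Harke 22.
Arden drops from 4 to 3.

Arden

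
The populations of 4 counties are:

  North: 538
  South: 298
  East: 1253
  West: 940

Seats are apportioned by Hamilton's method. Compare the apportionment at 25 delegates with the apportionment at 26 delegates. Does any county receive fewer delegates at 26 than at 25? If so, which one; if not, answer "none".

South

At 25 seats: North 4, South 3, East 10, West 8.
At 26 seats: North 5, South 2, East 11, West 8.
South drops from 3 to 2.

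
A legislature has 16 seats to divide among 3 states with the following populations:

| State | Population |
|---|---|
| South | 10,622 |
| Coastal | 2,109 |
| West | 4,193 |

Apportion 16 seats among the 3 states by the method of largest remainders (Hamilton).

Total 16924; standard divisor 16924/16 ≈ 1057.75.
Standard quotas: South 10.0421, Coastal 1.9939, West 3.9641.
Lower quotas: South 10, Coastal 1, West 3 (sum 14, leaving 2 seats).
Remainders in descending order: Coastal 0.9939, West 0.9641, South 0.0421.
The surplus seats go to Coastal, West.

South 10, Coastal 2, West 4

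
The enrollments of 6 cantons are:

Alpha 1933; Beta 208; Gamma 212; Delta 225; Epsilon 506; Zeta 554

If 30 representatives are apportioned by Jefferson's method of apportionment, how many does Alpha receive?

Standard divisor 3638/30 ≈ 121.267; standard quotas: Alpha 15.940, Beta 1.715, Gamma 1.748, Delta 1.855, Epsilon 4.173, Zeta 4.568.
Rounding down gives 15, 1, 1, 1, 4, 4 = 26 seats, so the divisor must be adjusted.
With modified divisor 110: modified quotas Alpha 17.573, Beta 1.891, Gamma 1.927, Delta 2.045, Epsilon 4.600, Zeta 5.036.
Rounding down: Alpha 17, Beta 1, Gamma 1, Delta 2, Epsilon 4, Zeta 5 (total 30).
Alpha receives 17.

17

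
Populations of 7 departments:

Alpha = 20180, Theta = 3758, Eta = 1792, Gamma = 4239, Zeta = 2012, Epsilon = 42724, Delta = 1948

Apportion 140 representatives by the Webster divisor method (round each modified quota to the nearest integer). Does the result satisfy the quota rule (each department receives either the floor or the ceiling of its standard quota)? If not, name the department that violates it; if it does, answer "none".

Epsilon

Standard quotas: Alpha 36.857, Theta 6.864, Eta 3.273, Gamma 7.742, Zeta 3.675, Epsilon 78.032, Delta 3.558.
Webster allocation: Alpha 37, Theta 7, Eta 3, Gamma 8, Zeta 4, Epsilon 77, Delta 4.
Epsilon has quota 78.032 (lower 78, upper 79) but receives 77 — outside the quota interval.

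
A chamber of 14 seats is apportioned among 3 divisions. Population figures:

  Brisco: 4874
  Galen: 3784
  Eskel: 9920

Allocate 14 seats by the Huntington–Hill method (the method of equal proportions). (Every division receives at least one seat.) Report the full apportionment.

With divisor 1366: modified quotas Brisco 3.568, Galen 2.770, Eskel 7.262.
Geometric-mean thresholds: Brisco √(3·4)=3.464, Galen √(2·3)=2.449, Eskel √(7·8)=7.483.
Each quota rounded against its threshold gives Brisco 4, Galen 3, Eskel 7 (total 14).

Brisco: 4; Galen: 3; Eskel: 7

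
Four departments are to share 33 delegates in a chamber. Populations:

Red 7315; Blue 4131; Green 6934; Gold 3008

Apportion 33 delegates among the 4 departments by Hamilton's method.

Red 11, Blue 6, Green 11, Gold 5

Standard divisor: 21388 ÷ 33 ≈ 648.121.
Standard quotas: Red 11.2865, Blue 6.3738, Green 10.6986, Gold 4.6411.
Lower quotas: Red 11, Blue 6, Green 10, Gold 4 (sum 31, leaving 2 seats).
Remainders in descending order: Green 0.6986, Gold 0.6411, Blue 0.3738, Red 0.2865.
Largest remainders: Green, Gold receive the extra seats.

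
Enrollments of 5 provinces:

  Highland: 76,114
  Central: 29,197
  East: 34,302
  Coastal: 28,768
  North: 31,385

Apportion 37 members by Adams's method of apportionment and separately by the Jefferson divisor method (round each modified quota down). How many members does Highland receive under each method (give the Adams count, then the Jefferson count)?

Adams: Highland 14, Central 6, East 6, Coastal 5, North 6.
Jefferson: Highland 15, Central 5, East 6, Coastal 5, North 6.
Highland gets 14 under Adams and 15 under Jefferson.

14 and 15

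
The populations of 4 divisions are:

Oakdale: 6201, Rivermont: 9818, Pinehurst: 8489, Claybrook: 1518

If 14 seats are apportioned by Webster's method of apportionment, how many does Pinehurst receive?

Standard divisor 26026/14 ≈ 1859; standard quotas: Oakdale 3.336, Rivermont 5.281, Pinehurst 4.566, Claybrook 0.817.
Rounding to the nearest integer gives Oakdale 3, Rivermont 5, Pinehurst 5, Claybrook 1 — total 14, matching the house size, so no adjustment is needed.
Pinehurst receives 5.

5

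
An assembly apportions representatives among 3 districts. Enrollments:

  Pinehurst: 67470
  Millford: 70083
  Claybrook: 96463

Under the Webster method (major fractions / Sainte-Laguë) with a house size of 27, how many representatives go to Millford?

8

Standard divisor 234016/27 ≈ 8667.259; standard quotas: Pinehurst 7.784, Millford 8.086, Claybrook 11.130.
Rounding to the nearest integer gives Pinehurst 8, Millford 8, Claybrook 11 — total 27, matching the house size, so no adjustment is needed.
Millford receives 8.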